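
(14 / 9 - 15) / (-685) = 121 / 6165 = 0.02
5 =5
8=8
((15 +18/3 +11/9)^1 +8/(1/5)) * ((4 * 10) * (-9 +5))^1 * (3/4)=-22400/3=-7466.67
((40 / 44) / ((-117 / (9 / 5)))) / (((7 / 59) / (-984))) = 116112 / 1001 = 116.00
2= 2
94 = 94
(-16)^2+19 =275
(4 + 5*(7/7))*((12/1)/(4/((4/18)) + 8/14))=378/65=5.82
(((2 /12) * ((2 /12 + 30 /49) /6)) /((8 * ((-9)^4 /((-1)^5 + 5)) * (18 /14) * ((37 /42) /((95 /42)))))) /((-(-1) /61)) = 1327055 /6606874512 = 0.00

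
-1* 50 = -50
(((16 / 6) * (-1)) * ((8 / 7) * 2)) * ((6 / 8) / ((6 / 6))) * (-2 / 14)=32 / 49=0.65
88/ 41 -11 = -363/ 41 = -8.85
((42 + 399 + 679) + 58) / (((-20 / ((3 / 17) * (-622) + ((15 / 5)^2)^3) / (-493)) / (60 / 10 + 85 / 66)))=2620891559 / 20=131044577.95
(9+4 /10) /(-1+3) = 47 /10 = 4.70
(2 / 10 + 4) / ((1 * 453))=7 / 755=0.01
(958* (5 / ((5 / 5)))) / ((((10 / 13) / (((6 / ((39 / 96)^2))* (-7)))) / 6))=-123604992 / 13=-9508076.31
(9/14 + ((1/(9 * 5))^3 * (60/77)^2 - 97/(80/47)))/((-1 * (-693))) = -432951283/5325000912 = -0.08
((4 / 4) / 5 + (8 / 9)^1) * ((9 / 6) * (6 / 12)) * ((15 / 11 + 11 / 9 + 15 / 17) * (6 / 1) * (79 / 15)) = 22595027 / 252450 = 89.50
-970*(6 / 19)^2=-96.73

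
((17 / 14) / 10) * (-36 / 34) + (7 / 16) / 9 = -403 / 5040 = -0.08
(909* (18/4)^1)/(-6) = -2727/4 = -681.75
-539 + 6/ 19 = -10235/ 19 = -538.68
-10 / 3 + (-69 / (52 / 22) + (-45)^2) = 155413 / 78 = 1992.47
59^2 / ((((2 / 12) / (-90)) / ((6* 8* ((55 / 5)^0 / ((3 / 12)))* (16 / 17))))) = -5774561280 / 17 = -339680075.29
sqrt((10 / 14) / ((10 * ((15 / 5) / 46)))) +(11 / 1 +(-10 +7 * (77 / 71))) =sqrt(483) / 21 +610 / 71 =9.64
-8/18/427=-0.00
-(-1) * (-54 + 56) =2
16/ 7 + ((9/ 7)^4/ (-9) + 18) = 19.98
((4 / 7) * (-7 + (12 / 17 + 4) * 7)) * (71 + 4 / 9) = 18004 / 17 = 1059.06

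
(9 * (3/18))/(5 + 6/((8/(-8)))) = -3/2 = -1.50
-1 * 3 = -3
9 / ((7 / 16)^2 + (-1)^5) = -256 / 23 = -11.13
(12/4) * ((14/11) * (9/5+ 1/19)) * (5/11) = 672/209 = 3.22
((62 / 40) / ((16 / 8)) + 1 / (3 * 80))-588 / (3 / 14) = -658373 / 240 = -2743.22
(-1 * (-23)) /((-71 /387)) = -8901 /71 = -125.37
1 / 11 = 0.09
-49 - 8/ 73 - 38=-6359/ 73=-87.11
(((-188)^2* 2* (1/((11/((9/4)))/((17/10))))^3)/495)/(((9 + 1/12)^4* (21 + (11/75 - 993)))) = -3417855952176/3765986276079142225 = -0.00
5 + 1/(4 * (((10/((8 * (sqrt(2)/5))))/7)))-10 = -5 + 7 * sqrt(2)/25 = -4.60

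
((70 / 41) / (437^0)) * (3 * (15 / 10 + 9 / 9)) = 525 / 41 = 12.80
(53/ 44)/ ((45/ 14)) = 371/ 990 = 0.37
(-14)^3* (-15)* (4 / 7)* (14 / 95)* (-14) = -921984 / 19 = -48525.47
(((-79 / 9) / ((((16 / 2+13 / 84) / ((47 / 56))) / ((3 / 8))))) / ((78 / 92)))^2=7292989201 / 45676238400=0.16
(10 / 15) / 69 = 0.01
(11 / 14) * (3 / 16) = 0.15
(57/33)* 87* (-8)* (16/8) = -26448/11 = -2404.36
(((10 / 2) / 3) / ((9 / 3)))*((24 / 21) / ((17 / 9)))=40 / 119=0.34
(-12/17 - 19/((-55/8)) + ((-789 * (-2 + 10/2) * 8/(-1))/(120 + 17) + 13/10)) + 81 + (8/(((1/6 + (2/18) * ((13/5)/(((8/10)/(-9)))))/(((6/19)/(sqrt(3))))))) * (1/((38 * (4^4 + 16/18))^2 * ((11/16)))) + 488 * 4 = 557104813/256190 - 972 * sqrt(3)/233158309373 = 2174.58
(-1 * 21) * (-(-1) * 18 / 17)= -378 / 17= -22.24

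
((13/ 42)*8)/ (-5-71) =-13/ 399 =-0.03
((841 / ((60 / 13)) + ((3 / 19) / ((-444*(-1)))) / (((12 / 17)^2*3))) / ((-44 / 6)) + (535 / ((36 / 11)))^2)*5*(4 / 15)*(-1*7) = -74919517532237 / 300659040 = -249184.32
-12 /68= -3 /17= -0.18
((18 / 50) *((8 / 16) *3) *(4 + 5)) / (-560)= -243 / 28000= -0.01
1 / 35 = 0.03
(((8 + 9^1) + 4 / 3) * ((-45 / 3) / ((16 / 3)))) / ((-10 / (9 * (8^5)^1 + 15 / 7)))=340625835 / 224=1520651.05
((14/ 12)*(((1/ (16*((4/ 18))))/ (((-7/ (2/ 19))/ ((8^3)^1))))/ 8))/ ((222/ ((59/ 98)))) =-59/ 68894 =-0.00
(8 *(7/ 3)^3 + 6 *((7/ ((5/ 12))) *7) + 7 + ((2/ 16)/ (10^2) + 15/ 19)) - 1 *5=332432353/ 410400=810.02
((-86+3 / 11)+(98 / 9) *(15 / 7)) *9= -6177 / 11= -561.55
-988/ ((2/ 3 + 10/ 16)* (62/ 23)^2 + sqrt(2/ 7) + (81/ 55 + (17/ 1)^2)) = -63199090287813480/ 19180906169063887 + 30108988681200* sqrt(14)/ 19180906169063887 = -3.29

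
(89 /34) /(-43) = -89 /1462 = -0.06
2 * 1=2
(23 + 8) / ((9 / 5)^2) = 775 / 81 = 9.57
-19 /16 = -1.19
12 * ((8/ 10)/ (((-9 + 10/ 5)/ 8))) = -384/ 35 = -10.97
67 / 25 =2.68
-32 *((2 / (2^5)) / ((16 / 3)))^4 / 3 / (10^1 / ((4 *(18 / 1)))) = -243 / 167772160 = -0.00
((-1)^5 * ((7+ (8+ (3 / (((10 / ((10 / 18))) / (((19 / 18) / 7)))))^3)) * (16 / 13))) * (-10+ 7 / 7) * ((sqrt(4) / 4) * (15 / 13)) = 32406125495 / 338063544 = 95.86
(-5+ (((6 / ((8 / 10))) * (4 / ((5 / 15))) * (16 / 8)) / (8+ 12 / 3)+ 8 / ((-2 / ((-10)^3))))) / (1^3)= 4010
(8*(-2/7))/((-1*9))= 16/63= 0.25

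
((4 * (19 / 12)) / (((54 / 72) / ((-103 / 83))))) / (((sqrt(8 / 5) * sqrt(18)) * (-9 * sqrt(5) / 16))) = 31312 / 20169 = 1.55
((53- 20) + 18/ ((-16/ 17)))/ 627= 37/ 1672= 0.02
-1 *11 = -11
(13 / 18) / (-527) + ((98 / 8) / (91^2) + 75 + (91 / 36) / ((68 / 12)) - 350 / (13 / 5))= -47428076 / 801567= -59.17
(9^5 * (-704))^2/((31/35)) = 60483714819010560/31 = 1951087574806792.26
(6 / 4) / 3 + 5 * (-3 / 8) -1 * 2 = -27 / 8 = -3.38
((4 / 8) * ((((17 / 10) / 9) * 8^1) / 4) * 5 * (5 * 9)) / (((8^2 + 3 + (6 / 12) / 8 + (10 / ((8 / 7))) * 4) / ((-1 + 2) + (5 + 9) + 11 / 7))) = 78880 / 11431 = 6.90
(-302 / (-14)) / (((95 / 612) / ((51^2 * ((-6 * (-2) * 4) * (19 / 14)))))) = 5768726688 / 245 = 23545823.22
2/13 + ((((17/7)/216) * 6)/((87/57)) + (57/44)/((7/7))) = 1.49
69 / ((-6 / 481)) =-11063 / 2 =-5531.50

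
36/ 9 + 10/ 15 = 14/ 3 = 4.67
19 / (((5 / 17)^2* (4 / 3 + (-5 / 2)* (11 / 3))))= -32946 / 1175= -28.04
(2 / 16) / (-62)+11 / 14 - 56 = -191711 / 3472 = -55.22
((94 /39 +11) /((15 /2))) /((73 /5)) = 1046 /8541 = 0.12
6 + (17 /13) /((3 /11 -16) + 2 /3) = 38205 /6461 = 5.91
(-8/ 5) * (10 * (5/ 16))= -5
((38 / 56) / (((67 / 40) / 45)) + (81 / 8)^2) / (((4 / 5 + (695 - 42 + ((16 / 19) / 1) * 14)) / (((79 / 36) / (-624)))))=-232482385 / 364404805632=-0.00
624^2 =389376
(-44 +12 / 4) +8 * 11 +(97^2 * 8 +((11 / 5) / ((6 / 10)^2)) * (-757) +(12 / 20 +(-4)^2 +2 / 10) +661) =3211681 / 45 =71370.69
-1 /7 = -0.14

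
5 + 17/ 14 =87/ 14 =6.21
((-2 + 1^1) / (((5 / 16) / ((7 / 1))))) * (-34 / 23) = 3808 / 115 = 33.11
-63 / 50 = -1.26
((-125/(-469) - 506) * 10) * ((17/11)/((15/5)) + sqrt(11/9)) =-790630 * sqrt(11)/469 - 13440710/5159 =-8196.39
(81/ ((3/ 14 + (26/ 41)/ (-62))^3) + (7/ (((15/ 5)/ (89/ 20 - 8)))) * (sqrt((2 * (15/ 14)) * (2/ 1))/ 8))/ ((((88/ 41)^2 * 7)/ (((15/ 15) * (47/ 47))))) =13698892701360279/ 46339794556088 - 119351 * sqrt(210)/ 26019840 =295.55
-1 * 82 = -82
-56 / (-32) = 7 / 4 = 1.75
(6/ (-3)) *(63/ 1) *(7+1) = -1008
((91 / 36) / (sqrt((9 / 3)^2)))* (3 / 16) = 91 / 576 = 0.16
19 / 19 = 1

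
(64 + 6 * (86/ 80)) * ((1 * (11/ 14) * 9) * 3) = 418473/ 280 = 1494.55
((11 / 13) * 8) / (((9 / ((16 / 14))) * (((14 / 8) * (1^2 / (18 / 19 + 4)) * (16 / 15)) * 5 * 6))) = 8272 / 108927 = 0.08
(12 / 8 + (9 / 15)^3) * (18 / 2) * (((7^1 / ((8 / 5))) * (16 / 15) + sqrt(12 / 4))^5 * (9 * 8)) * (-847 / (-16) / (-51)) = -80529355907 / 12750-29762942209 * sqrt(3) / 8500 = -12380842.98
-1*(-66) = 66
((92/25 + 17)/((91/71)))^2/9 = 1347403849/46580625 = 28.93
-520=-520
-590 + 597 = 7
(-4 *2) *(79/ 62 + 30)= -7756/ 31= -250.19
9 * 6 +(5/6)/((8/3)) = 869/16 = 54.31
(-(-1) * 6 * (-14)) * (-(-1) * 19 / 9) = -532 / 3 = -177.33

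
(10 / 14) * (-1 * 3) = -15 / 7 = -2.14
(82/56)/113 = 41/3164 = 0.01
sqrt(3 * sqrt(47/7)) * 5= 5 * sqrt(3) * 47^(1/4) * 7^(3/4)/7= 13.94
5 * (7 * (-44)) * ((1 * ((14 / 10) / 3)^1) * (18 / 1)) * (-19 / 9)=81928 / 3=27309.33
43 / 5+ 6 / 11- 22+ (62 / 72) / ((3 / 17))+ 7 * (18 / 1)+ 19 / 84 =1229222 / 10395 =118.25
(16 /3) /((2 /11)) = 88 /3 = 29.33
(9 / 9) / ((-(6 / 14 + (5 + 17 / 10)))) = -70 / 499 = -0.14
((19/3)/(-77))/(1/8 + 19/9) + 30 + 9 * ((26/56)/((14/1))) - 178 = -14652095/99176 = -147.74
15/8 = 1.88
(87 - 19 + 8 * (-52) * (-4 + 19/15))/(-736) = -4519/2760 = -1.64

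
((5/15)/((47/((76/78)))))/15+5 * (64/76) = 6599522/1567215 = 4.21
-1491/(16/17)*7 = -177429/16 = -11089.31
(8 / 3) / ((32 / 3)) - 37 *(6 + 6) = -1775 / 4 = -443.75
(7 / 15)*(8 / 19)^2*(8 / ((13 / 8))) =28672 / 70395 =0.41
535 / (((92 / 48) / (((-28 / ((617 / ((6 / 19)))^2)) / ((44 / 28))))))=-45299520 / 34769468437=-0.00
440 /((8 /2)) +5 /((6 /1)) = 665 /6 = 110.83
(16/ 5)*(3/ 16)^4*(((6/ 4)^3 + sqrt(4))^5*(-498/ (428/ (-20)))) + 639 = 7553447645139/ 7180648448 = 1051.92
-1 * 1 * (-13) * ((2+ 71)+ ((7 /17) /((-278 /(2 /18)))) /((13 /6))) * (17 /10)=3363727 /2085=1613.30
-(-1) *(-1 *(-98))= 98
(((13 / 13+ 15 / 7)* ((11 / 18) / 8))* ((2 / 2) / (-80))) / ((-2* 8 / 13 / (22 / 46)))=17303 / 14837760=0.00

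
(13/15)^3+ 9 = 32572/3375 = 9.65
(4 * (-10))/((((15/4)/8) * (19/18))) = -1536/19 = -80.84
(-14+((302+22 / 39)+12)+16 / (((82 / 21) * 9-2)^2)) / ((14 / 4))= 39434719 / 459186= 85.88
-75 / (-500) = 3 / 20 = 0.15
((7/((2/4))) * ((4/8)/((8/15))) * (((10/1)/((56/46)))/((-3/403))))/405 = -46345/1296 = -35.76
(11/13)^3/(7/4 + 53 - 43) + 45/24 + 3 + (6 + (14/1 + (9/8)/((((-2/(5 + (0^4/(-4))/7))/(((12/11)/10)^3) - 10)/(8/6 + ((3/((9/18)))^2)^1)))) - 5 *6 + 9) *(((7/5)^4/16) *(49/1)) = -8.39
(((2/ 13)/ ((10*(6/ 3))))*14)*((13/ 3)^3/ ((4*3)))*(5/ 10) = 1183/ 3240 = 0.37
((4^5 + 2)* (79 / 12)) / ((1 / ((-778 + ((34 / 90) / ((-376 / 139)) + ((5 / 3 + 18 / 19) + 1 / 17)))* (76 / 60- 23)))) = 54573371511133 / 479400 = 113836820.01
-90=-90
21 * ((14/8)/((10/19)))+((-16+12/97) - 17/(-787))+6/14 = 1162771789/21374920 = 54.40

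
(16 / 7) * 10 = 160 / 7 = 22.86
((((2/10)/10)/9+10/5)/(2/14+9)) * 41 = 258587/28800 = 8.98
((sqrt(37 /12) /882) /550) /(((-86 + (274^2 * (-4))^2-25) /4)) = sqrt(111) /65621290525733250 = 0.00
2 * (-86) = -172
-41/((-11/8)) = 328/11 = 29.82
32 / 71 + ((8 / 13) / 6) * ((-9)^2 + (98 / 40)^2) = 9.37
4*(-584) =-2336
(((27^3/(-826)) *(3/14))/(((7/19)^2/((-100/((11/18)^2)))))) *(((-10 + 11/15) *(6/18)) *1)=-533343558780/17140739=-31115.55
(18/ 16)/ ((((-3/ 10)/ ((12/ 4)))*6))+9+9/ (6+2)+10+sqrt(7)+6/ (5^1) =22.10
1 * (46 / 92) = 1 / 2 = 0.50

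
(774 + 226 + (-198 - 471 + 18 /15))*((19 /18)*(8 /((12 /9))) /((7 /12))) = 126236 /35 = 3606.74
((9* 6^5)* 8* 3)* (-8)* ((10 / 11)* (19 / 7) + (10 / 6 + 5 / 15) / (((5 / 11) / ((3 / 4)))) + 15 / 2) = -68635828224 / 385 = -178274878.50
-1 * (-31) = 31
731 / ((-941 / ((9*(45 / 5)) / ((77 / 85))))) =-5032935 / 72457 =-69.46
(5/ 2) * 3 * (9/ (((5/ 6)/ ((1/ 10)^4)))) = 81/ 10000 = 0.01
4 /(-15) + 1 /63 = -79 /315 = -0.25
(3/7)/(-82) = -3/574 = -0.01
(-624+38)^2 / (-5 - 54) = -343396 / 59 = -5820.27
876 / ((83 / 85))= 74460 / 83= 897.11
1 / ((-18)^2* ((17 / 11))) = 11 / 5508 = 0.00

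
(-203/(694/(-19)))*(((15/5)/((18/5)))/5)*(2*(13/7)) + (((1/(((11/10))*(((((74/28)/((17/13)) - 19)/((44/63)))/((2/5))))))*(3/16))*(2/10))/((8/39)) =3.44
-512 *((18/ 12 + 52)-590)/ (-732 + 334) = -137344/ 199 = -690.17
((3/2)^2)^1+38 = 161/4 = 40.25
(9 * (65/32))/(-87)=-195/928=-0.21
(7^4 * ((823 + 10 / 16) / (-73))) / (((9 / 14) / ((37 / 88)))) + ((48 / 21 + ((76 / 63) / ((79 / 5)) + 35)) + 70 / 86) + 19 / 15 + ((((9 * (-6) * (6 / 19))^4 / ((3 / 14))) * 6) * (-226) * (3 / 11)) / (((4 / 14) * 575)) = -373338482004969028998379 / 412082212296031200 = -905980.58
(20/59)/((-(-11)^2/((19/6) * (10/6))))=-950/64251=-0.01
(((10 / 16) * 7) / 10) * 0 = 0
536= 536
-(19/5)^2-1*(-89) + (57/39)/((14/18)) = 173899/2275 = 76.44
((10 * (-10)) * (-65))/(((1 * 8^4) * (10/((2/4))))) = 325/4096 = 0.08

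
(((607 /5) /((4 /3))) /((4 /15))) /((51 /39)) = 71019 /272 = 261.10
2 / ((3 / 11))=22 / 3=7.33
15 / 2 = 7.50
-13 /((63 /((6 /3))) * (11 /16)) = -416 /693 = -0.60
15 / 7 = 2.14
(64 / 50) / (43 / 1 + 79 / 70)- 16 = -246672 / 15445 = -15.97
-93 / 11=-8.45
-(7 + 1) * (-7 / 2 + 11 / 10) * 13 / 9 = 416 / 15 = 27.73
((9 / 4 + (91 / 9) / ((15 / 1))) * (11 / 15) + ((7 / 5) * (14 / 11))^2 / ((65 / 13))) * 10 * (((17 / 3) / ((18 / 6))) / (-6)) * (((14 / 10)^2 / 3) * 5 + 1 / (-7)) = -18986197754 / 694645875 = -27.33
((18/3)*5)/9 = 10/3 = 3.33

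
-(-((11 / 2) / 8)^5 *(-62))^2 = -24925865041561 / 274877906944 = -90.68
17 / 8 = 2.12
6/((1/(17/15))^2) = 578/75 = 7.71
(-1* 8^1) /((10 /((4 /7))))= -16 /35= -0.46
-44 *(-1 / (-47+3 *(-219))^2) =1 / 11264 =0.00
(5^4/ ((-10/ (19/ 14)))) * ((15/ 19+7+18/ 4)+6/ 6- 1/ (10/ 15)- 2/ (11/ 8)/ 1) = -67500/ 77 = -876.62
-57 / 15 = -3.80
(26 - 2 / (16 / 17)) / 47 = 0.51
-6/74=-3/37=-0.08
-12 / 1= -12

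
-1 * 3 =-3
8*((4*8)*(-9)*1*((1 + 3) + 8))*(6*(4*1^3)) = -663552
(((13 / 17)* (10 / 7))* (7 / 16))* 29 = 1885 / 136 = 13.86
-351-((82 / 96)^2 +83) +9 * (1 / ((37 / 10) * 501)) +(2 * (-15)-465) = -13235948243 / 14236416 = -929.72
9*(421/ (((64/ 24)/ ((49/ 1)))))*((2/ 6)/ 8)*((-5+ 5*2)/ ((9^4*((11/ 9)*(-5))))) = -20629/ 57024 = -0.36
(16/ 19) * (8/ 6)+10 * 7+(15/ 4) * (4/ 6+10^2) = 51143/ 114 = 448.62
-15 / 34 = -0.44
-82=-82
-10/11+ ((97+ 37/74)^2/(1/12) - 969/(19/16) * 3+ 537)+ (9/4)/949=4683482123/41756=112163.09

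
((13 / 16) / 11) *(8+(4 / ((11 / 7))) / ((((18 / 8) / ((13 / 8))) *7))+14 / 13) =3005 / 4356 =0.69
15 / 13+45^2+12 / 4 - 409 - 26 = 1594.15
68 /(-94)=-34 /47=-0.72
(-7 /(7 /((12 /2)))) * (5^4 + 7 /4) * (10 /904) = -37605 /904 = -41.60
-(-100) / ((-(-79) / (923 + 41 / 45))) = 831520 / 711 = 1169.51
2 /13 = 0.15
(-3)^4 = 81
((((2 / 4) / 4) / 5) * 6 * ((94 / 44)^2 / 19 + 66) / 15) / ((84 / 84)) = 121829 / 183920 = 0.66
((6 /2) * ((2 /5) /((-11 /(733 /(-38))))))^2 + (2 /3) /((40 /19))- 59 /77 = 364951649 /91730100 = 3.98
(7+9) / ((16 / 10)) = 10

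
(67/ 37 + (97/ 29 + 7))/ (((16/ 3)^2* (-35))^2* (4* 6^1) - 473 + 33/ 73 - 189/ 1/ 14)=0.00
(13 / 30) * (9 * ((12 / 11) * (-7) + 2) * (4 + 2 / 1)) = -7254 / 55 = -131.89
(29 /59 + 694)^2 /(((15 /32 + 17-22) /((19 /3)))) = -204160396000 /302847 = -674137.09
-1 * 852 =-852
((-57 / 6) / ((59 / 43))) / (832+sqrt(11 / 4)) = -1359488 / 163364215+817*sqrt(11) / 163364215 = -0.01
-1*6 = -6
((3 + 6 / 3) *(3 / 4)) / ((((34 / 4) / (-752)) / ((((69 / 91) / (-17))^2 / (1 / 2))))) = -53704080 / 40684553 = -1.32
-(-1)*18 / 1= 18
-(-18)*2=36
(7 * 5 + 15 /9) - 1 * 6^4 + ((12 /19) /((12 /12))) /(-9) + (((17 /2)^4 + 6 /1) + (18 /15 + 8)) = 18129917 /4560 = 3975.86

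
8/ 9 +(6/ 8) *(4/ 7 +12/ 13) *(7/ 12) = 361/ 234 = 1.54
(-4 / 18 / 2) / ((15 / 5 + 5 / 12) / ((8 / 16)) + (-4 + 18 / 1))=-2 / 375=-0.01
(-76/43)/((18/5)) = -190/387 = -0.49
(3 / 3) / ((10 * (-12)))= -1 / 120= -0.01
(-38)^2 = 1444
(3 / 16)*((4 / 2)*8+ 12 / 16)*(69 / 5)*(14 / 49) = 13869 / 1120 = 12.38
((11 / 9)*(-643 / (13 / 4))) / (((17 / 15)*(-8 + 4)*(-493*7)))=-35365 / 2288013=-0.02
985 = 985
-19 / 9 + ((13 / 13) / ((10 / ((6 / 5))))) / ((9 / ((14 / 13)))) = -6133 / 2925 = -2.10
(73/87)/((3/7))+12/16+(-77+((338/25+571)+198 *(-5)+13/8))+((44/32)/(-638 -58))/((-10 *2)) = -478.15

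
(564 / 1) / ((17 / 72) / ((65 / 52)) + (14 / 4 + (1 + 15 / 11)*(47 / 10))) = 55836 / 1465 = 38.11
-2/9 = -0.22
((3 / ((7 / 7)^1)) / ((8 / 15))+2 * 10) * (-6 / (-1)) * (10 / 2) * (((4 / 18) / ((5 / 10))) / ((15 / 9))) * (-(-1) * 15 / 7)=3075 / 7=439.29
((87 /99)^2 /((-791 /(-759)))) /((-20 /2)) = -19343 /261030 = -0.07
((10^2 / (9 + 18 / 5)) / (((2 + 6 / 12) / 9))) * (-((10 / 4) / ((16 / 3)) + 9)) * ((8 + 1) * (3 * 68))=-3476925 / 7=-496703.57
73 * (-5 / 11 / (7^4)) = -365 / 26411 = -0.01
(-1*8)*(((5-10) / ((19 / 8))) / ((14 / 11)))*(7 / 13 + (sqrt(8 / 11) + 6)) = 320*sqrt(22) / 133 + 149600 / 1729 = 97.81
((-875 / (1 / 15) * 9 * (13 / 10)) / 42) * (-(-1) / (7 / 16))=-58500 / 7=-8357.14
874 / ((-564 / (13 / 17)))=-1.19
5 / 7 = 0.71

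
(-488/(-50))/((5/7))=1708/125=13.66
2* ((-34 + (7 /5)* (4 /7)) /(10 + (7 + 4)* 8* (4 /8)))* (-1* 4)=664 /135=4.92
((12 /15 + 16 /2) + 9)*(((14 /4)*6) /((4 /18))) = 1682.10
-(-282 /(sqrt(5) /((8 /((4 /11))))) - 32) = 32 + 6204* sqrt(5) /5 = 2806.51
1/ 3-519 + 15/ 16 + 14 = -24179/ 48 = -503.73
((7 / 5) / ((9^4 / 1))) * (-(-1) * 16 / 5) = 112 / 164025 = 0.00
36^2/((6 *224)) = 27/28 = 0.96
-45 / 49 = -0.92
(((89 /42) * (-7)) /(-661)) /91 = 89 /360906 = 0.00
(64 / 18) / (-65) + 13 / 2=7541 / 1170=6.45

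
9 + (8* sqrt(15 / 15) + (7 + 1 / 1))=25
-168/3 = -56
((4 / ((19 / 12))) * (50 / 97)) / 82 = 1200 / 75563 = 0.02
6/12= 1/2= 0.50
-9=-9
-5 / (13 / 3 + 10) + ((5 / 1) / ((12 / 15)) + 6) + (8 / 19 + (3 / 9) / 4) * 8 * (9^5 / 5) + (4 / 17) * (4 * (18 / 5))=13241458249 / 277780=47668.87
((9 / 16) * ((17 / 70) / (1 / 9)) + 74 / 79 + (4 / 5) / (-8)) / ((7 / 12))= 109689 / 30968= 3.54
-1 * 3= -3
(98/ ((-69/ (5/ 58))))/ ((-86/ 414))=735/ 1247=0.59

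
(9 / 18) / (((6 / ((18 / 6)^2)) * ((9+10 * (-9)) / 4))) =-1 / 27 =-0.04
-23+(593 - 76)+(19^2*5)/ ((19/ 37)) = 4009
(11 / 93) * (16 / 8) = 22 / 93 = 0.24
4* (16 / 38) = 32 / 19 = 1.68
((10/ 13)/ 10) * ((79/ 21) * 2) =158/ 273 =0.58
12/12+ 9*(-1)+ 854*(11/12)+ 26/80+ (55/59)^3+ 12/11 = 210661001971/271100280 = 777.06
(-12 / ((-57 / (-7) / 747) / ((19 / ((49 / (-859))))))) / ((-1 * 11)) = -2566692 / 77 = -33333.66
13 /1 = 13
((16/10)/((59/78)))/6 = 104/295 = 0.35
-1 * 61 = -61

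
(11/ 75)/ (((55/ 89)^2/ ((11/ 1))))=7921/ 1875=4.22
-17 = -17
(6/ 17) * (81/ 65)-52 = -56974/ 1105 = -51.56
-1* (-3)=3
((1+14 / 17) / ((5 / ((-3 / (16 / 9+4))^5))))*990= -44036795583 / 3231734272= -13.63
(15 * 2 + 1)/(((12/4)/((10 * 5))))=1550/3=516.67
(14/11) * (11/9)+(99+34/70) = 31828/315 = 101.04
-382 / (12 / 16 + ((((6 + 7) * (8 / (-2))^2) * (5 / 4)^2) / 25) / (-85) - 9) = 129880 / 2857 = 45.46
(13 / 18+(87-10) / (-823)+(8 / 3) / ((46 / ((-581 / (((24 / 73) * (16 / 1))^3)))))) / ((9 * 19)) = 319345308133 / 137460752842752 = 0.00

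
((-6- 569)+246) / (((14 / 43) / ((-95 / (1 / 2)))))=191995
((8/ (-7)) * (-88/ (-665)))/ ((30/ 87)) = -10208/ 23275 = -0.44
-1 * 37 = -37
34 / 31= 1.10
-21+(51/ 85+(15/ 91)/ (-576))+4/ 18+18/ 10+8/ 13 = -4655243/ 262080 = -17.76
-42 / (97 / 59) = -2478 / 97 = -25.55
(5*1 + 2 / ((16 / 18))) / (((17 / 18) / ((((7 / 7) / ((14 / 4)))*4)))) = 1044 / 119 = 8.77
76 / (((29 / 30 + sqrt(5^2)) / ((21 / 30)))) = 1596 / 179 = 8.92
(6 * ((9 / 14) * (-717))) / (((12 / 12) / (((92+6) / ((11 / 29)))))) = -7859754 / 11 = -714523.09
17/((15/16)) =272/15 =18.13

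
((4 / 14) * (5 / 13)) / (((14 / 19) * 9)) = 95 / 5733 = 0.02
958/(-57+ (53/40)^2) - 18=-3123838/88391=-35.34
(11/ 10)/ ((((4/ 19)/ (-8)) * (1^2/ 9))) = -1881/ 5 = -376.20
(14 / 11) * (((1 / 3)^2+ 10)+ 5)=1904 / 99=19.23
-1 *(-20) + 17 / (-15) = 283 / 15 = 18.87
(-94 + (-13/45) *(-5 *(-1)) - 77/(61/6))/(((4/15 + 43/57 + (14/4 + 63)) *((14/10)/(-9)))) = 53729150/5477983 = 9.81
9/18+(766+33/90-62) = 10573/15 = 704.87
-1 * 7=-7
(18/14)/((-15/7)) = -3/5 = -0.60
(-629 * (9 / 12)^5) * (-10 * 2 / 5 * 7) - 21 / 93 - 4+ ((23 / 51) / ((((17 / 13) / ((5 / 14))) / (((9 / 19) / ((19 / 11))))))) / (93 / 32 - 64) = 411366823946009 / 98526638336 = 4175.18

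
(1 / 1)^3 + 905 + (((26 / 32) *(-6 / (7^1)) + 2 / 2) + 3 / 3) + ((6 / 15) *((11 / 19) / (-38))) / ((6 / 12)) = 91709013 / 101080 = 907.29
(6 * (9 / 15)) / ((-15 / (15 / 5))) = -18 / 25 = -0.72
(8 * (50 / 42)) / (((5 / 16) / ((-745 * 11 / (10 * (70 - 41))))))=-524480 / 609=-861.22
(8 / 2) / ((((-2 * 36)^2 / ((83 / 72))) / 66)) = 913 / 15552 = 0.06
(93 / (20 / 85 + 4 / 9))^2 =202464441 / 10816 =18718.98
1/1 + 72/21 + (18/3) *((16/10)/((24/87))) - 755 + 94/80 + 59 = -183567/280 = -655.60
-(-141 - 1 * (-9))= 132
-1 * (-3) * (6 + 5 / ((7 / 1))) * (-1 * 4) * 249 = -140436 / 7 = -20062.29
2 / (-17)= -2 / 17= -0.12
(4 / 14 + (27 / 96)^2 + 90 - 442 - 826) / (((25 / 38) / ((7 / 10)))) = -160384491 / 128000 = -1253.00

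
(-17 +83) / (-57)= -22 / 19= -1.16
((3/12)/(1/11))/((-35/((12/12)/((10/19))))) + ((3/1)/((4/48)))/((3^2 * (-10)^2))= -153/1400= -0.11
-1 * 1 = -1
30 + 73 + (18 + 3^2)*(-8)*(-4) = 967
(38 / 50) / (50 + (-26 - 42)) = -19 / 450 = -0.04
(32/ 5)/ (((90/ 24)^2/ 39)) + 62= 29906/ 375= 79.75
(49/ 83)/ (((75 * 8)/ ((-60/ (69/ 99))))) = -1617/ 19090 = -0.08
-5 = -5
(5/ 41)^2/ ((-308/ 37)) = -925/ 517748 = -0.00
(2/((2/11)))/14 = 11/14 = 0.79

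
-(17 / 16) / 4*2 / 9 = -17 / 288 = -0.06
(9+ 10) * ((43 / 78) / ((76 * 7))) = 43 / 2184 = 0.02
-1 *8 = -8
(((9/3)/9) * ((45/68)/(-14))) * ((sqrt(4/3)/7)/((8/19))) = -95 * sqrt(3)/26656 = -0.01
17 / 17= 1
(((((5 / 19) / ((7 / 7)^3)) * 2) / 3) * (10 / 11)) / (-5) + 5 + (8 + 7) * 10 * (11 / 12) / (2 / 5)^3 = 21602965 / 10032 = 2153.41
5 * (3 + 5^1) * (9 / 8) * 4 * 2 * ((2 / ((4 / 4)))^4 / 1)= 5760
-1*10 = -10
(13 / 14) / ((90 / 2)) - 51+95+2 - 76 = -18887 / 630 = -29.98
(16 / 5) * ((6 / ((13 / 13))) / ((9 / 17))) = 544 / 15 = 36.27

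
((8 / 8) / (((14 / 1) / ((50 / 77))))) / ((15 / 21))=5 / 77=0.06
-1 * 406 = -406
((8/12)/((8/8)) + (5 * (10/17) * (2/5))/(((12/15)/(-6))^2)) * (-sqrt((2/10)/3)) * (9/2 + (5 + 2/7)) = -66719 * sqrt(15)/1530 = -168.89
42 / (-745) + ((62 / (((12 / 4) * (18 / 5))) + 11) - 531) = -10345459 / 20115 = -514.32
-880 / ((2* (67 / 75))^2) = -275.67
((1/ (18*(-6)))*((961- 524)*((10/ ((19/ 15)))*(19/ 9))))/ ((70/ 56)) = -4370/ 81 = -53.95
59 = 59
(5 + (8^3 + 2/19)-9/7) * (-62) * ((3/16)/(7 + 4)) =-1595043/2926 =-545.13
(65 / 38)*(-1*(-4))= 6.84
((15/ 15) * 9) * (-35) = -315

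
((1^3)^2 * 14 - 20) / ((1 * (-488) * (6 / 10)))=0.02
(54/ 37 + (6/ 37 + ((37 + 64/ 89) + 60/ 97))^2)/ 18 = 16820125382047/ 204059550482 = 82.43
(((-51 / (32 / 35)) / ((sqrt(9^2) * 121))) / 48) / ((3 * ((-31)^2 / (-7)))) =4165 / 1607468544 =0.00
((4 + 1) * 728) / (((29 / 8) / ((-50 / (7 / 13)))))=-2704000 / 29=-93241.38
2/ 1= 2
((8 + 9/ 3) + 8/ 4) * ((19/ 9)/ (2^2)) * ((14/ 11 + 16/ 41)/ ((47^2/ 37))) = 1142375/ 5977554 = 0.19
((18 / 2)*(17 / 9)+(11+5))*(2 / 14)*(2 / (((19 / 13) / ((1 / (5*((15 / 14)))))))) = 1.20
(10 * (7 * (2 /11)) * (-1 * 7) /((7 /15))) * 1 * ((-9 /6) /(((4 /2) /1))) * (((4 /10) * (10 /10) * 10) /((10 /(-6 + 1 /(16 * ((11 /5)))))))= -331065 /968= -342.01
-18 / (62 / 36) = -324 / 31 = -10.45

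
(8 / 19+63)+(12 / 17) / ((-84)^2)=12045199 / 189924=63.42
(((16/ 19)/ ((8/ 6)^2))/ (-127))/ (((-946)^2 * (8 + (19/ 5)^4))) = -1875/ 97405513116956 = -0.00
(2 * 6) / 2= 6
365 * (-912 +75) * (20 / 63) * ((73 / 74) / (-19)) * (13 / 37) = 1769.24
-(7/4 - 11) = 37/4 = 9.25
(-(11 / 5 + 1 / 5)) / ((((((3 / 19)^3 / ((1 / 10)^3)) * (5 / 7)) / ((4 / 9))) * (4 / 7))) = -336091 / 506250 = -0.66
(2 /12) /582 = 1 /3492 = 0.00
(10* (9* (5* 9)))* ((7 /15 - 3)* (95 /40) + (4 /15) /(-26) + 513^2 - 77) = 1065498190.96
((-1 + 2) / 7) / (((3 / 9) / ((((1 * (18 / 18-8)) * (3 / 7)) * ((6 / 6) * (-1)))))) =9 / 7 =1.29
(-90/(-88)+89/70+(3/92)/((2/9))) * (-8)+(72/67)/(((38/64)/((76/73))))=-764109803/43309805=-17.64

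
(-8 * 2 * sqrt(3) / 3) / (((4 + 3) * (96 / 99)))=-11 * sqrt(3) / 14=-1.36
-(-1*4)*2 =8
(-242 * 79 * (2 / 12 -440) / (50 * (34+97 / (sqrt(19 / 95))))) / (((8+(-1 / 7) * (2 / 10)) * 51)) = 1.65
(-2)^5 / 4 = -8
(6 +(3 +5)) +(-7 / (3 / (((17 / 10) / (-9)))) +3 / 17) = 67093 / 4590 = 14.62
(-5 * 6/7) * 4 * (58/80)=-87/7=-12.43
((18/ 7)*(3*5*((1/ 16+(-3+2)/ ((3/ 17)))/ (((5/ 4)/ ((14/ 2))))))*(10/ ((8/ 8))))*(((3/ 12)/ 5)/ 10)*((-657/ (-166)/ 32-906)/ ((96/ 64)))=776659221/ 21248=36552.11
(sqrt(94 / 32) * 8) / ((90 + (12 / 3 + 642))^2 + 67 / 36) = 72 * sqrt(47) / 19501123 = 0.00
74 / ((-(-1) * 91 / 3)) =222 / 91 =2.44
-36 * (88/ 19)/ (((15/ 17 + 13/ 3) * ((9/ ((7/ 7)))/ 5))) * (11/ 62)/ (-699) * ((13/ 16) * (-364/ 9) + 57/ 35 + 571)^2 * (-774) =-40912614802195499/ 40246808805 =-1016543.08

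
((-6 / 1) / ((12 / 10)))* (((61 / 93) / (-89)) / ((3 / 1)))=305 / 24831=0.01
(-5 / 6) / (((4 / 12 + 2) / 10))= -25 / 7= -3.57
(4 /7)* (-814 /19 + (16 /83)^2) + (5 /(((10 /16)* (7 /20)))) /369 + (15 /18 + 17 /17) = -15257858683 /676182906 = -22.56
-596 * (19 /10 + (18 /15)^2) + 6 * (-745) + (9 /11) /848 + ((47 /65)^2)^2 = -1075719558283207 /166510630000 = -6460.37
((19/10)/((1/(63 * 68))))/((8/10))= 20349/2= 10174.50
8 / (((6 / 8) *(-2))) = -16 / 3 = -5.33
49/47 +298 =14055/47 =299.04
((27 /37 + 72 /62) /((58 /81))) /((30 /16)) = 234252 /166315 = 1.41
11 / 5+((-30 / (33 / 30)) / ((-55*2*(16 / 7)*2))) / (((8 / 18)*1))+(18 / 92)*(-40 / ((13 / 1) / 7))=-21904409 / 11577280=-1.89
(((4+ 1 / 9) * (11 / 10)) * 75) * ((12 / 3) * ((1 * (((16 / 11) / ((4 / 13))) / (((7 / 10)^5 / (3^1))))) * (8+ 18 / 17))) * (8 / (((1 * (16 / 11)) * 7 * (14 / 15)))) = 1746030000000 / 2000033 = 873000.60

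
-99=-99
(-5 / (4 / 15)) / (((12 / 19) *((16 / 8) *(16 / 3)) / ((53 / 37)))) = -75525 / 18944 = -3.99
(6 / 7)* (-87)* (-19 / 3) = 3306 / 7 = 472.29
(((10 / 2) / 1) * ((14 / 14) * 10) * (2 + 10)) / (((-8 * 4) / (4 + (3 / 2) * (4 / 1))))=-375 / 2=-187.50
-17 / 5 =-3.40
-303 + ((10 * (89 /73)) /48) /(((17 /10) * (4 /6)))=-3005959 /9928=-302.78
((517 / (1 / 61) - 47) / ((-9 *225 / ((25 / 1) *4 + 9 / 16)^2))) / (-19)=8152386269 / 984960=8276.87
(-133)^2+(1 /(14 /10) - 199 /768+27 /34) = 1616747263 /91392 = 17690.25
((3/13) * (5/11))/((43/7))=105/6149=0.02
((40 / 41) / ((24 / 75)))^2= 15625 / 1681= 9.30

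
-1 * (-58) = 58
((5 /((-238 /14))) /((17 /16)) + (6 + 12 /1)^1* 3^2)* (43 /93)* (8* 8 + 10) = 148720316 /26877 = 5533.37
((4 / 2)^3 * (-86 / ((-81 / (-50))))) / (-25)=1376 / 81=16.99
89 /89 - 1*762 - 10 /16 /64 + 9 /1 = -385029 /512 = -752.01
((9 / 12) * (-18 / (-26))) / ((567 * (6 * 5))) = 1 / 32760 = 0.00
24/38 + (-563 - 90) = -12395/19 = -652.37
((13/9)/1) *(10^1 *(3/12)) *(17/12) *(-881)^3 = -755596614305/216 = -3498132473.63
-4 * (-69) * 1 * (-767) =-211692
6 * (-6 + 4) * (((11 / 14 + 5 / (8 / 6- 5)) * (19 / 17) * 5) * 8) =310.04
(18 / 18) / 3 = 1 / 3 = 0.33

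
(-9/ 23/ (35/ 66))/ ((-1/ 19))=11286/ 805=14.02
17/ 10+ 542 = 5437/ 10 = 543.70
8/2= 4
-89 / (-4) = 89 / 4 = 22.25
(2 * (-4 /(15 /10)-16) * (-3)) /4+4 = 32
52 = 52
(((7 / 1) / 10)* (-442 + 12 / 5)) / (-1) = 307.72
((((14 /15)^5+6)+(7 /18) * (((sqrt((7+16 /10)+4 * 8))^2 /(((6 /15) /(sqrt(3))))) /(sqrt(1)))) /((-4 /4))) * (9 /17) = -1421 * sqrt(3) /68 - 5094074 /1434375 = -39.75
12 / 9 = 4 / 3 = 1.33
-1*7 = -7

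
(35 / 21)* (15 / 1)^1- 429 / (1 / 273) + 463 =-116629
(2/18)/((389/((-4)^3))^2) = 0.00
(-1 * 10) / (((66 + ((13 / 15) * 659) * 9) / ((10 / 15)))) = -0.00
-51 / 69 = -17 / 23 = -0.74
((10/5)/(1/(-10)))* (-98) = 1960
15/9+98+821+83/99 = 91229/99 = 921.51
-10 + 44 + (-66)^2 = 4390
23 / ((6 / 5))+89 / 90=907 / 45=20.16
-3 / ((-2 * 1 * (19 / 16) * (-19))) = -24 / 361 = -0.07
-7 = -7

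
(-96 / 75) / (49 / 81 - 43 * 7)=648 / 152075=0.00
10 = 10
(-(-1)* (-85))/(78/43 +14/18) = -1935/59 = -32.80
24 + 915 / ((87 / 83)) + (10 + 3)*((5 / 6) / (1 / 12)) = 29781 / 29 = 1026.93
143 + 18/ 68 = 4871/ 34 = 143.26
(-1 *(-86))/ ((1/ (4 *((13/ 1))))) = 4472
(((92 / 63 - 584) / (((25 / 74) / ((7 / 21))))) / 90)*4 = -217264 / 8505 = -25.55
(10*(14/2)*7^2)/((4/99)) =169785/2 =84892.50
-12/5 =-2.40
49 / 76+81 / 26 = 3715 / 988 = 3.76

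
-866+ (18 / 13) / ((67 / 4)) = -754214 / 871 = -865.92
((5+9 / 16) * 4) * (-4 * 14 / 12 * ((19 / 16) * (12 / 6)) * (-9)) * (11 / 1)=390621 / 16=24413.81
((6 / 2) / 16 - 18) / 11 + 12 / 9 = -151 / 528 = -0.29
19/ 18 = 1.06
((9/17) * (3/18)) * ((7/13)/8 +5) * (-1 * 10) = -465/104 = -4.47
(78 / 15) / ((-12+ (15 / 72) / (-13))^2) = 2530944 / 70275005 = 0.04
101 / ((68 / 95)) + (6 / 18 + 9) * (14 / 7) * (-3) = 85.10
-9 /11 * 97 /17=-873 /187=-4.67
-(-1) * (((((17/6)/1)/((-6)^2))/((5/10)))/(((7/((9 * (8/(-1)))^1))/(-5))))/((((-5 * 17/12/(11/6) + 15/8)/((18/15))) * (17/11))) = -3872/1225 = -3.16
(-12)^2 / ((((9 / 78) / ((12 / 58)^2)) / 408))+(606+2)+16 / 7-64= 131530352 / 5887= 22342.51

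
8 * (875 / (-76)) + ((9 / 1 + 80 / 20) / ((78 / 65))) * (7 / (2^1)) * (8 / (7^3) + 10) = 536155 / 1862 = 287.95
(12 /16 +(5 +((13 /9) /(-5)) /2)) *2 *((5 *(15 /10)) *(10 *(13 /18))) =65585 /108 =607.27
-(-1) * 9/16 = 0.56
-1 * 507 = -507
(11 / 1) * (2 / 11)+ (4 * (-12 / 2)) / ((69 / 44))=-306 / 23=-13.30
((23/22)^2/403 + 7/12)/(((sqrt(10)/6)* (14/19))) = 814454* sqrt(10)/1706705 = 1.51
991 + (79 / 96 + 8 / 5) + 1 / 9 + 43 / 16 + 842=2647039 / 1440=1838.22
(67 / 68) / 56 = 67 / 3808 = 0.02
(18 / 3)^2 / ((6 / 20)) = 120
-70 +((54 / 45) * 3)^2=-1426 / 25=-57.04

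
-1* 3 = -3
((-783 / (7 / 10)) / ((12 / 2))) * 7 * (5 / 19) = -6525 / 19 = -343.42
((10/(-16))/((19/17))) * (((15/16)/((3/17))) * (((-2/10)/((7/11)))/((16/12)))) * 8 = 47685/8512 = 5.60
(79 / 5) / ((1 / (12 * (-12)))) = -11376 / 5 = -2275.20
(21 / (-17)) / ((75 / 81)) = -567 / 425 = -1.33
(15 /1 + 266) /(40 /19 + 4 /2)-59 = 9.45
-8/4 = -2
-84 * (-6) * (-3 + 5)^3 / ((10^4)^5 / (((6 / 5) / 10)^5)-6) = 0.00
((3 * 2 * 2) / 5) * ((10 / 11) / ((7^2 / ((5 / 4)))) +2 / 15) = 5062 / 13475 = 0.38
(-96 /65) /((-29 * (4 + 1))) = 96 /9425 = 0.01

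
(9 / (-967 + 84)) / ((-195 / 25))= 15 / 11479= 0.00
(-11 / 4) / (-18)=11 / 72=0.15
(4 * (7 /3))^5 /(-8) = -2151296 /243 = -8853.07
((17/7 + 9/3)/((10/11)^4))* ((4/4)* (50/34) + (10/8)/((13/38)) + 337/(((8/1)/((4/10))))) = 27018691733/154700000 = 174.65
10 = 10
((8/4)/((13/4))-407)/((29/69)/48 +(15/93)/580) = -15730069104/349687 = -44983.28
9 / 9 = 1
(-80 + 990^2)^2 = 960439200400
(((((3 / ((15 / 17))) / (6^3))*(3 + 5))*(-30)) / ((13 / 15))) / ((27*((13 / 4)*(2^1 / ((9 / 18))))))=-170 / 13689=-0.01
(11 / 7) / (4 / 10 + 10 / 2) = 55 / 189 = 0.29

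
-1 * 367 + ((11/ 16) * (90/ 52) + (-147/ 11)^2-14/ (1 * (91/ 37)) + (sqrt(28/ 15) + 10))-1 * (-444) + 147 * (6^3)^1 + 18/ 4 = 2 * sqrt(105)/ 15 + 1611637127/ 50336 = 32018.95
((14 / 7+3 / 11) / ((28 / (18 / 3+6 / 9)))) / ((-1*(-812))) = 125 / 187572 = 0.00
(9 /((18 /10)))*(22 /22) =5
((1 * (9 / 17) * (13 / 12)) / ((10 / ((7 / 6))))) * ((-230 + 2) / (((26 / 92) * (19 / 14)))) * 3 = -10143 / 85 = -119.33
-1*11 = -11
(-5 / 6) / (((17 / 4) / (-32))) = 320 / 51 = 6.27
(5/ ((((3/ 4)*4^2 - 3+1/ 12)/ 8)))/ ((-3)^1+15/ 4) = 640/ 109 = 5.87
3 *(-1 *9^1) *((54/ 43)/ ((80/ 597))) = -435213/ 1720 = -253.03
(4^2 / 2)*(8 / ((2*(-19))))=-32 / 19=-1.68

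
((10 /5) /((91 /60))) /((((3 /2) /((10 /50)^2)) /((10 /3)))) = 32 /273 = 0.12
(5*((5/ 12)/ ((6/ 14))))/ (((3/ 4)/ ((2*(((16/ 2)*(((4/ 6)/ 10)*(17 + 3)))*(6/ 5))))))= 4480/ 27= 165.93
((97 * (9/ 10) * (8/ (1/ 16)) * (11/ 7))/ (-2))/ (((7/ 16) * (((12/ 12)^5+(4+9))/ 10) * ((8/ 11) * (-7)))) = 6760512/ 2401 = 2815.71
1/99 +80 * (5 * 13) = 514801/99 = 5200.01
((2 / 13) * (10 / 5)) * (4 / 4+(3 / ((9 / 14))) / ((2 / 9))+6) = 112 / 13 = 8.62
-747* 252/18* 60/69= -9093.91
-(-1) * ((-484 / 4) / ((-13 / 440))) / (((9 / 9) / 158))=8411920 / 13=647070.77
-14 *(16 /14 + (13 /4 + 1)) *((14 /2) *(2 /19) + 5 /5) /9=-1661 /114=-14.57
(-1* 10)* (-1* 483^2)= 2332890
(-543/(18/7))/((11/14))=-8869/33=-268.76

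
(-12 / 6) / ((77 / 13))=-26 / 77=-0.34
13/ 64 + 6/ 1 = 397/ 64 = 6.20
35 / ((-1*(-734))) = 0.05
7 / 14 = 1 / 2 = 0.50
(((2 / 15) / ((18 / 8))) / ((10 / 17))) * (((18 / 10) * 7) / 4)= 119 / 375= 0.32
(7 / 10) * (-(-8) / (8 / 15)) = 10.50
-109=-109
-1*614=-614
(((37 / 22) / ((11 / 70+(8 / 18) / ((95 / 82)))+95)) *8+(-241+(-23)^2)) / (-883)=-3624769224 / 11108010199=-0.33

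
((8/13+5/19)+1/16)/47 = 3719/185744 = 0.02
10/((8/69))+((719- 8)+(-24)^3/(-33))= 53511/44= 1216.16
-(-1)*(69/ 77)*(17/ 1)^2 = 19941/ 77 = 258.97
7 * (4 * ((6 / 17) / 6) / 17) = 28 / 289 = 0.10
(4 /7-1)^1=-3 /7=-0.43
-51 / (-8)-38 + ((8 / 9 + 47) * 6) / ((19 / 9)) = 15881 / 152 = 104.48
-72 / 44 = -18 / 11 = -1.64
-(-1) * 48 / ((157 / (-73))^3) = -4.83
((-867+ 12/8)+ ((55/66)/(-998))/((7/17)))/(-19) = 36278383/796404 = 45.55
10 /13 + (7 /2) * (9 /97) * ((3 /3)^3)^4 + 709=1790857 /2522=710.09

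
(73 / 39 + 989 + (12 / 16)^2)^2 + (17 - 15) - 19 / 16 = 382734325393 / 389376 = 982942.77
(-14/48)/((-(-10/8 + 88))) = 7/2082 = 0.00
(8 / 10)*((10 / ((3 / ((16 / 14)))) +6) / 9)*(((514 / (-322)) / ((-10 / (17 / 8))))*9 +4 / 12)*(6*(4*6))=107814632 / 253575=425.18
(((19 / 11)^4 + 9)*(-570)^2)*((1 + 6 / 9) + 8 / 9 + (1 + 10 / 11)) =4181960458000 / 161051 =25966684.21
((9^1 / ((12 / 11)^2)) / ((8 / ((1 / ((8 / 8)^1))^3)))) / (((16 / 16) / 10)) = 605 / 64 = 9.45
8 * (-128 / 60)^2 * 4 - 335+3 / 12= -170203 / 900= -189.11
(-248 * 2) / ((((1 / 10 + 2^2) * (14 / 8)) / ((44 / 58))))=-436480 / 8323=-52.44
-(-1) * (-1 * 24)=-24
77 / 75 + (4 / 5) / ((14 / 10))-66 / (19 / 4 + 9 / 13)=-1564363 / 148575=-10.53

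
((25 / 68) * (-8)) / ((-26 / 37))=925 / 221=4.19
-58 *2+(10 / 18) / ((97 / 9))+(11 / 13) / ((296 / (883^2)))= 788649707 / 373256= 2112.89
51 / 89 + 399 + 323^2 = 104728.57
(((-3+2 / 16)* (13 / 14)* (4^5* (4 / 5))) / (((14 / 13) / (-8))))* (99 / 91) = 17674.30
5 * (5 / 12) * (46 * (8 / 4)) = 575 / 3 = 191.67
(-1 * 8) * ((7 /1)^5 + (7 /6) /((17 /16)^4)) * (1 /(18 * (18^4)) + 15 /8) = -14920889528269697 /59181978348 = -252118.80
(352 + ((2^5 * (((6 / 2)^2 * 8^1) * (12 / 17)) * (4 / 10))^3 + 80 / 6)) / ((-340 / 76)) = -9637326695276152 / 156601875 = -61540302.09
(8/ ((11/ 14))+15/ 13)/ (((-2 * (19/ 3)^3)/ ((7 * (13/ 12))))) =-102123/ 603592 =-0.17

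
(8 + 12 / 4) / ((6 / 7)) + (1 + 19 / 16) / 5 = 637 / 48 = 13.27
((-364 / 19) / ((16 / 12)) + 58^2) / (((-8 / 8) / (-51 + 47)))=254572 / 19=13398.53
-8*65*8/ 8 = -520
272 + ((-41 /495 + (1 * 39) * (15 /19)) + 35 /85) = 48464087 /159885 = 303.12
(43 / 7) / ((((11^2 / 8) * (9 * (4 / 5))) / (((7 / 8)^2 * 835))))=36.06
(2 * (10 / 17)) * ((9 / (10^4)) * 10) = 9 / 850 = 0.01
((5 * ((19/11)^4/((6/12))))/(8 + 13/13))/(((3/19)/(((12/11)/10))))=9904396/1449459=6.83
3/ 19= 0.16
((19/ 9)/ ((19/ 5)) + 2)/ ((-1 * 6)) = -23/ 54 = -0.43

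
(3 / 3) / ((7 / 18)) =18 / 7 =2.57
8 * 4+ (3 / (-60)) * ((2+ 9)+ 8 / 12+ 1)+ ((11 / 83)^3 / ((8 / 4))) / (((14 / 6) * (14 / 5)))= 52729353041 / 1681053780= 31.37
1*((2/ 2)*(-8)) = -8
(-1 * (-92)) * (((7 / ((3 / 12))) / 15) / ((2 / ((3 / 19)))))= 1288 / 95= 13.56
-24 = -24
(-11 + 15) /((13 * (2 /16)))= 32 /13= 2.46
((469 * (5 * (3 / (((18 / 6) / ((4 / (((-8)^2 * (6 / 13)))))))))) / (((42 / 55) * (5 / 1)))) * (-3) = -47905 / 192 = -249.51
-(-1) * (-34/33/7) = -34/231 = -0.15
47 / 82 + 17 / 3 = 1535 / 246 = 6.24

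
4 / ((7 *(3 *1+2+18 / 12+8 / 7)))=8 / 107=0.07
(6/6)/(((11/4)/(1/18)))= 2/99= 0.02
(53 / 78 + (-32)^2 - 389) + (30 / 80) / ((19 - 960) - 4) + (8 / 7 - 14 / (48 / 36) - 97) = 17340587 / 32760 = 529.32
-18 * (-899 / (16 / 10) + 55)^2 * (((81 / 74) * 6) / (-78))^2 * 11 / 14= -10680386015475 / 414598912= -25760.77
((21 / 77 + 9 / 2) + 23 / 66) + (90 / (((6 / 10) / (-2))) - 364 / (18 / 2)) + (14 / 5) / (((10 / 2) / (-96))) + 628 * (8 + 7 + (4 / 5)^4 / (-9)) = 557019527 / 61875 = 9002.34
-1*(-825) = 825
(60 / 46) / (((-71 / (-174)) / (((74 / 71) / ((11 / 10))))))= 3862800 / 1275373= 3.03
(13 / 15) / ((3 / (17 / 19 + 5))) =1456 / 855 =1.70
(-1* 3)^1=-3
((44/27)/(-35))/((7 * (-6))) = 22/19845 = 0.00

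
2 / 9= 0.22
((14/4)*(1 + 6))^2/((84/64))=1372/3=457.33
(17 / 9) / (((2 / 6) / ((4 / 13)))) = 68 / 39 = 1.74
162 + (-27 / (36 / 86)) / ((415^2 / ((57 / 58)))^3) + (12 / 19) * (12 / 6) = 6183642168107867091591957 / 37875306638958569750000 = 163.26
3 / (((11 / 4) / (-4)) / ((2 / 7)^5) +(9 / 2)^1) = -1536 / 182573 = -0.01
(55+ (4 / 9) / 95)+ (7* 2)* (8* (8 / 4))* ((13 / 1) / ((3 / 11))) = 9176149 / 855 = 10732.34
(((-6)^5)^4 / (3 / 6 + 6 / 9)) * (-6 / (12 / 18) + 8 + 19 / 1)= 394865111526801408 / 7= 56409301646685915.43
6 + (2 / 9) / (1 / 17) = 88 / 9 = 9.78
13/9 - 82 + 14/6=-704/9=-78.22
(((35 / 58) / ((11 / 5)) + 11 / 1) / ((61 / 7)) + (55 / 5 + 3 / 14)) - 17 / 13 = 19833259 / 1770769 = 11.20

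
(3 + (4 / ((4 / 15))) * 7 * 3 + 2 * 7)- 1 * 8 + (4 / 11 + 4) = 3612 / 11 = 328.36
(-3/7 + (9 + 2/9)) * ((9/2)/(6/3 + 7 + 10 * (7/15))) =831/287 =2.90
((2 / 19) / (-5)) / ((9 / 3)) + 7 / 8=1979 / 2280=0.87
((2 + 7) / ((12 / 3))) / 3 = 3 / 4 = 0.75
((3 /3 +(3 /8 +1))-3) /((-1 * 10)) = 1 /16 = 0.06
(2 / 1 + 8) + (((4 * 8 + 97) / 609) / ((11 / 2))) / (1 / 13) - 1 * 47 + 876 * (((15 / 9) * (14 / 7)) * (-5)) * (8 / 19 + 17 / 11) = -1219670357 / 42427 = -28747.50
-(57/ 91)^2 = -3249/ 8281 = -0.39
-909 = -909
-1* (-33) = 33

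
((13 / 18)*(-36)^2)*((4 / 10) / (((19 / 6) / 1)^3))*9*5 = 3639168 / 6859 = 530.57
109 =109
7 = 7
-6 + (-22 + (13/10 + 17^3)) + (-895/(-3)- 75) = 153289/30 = 5109.63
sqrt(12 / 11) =2 * sqrt(33) / 11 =1.04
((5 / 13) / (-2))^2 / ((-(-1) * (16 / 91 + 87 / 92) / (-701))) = -2821525 / 122057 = -23.12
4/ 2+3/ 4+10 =51/ 4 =12.75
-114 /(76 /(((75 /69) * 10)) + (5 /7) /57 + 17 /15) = -947625 /67646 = -14.01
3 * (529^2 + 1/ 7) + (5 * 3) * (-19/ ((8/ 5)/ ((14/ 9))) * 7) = 70357043/ 84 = 837583.85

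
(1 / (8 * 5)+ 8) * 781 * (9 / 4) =2256309 / 160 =14101.93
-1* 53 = -53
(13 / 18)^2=169 / 324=0.52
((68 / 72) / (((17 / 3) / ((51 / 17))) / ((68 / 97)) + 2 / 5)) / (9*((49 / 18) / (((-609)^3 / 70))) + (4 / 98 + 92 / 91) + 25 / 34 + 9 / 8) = 9698063422320 / 92532940735931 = 0.10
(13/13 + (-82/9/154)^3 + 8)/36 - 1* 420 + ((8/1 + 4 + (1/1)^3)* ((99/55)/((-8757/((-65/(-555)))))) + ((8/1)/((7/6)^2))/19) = -613837188439209688/1463465008456605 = -419.44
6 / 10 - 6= -27 / 5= -5.40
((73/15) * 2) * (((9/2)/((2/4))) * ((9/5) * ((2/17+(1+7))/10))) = 271998/2125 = 128.00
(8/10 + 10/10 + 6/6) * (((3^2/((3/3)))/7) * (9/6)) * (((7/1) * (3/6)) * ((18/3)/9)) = 63/5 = 12.60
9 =9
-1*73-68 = -141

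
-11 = -11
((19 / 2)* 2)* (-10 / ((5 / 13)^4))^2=61995534796 / 15625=3967714.23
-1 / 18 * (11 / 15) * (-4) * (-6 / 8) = -11 / 90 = -0.12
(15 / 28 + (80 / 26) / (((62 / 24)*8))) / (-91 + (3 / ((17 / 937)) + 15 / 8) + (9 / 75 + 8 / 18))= 59096250 / 6628918387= 0.01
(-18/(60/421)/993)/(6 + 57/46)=-0.02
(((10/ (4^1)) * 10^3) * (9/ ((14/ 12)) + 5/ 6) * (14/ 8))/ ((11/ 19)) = 4263125/ 66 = 64592.80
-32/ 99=-0.32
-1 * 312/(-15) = 104/5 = 20.80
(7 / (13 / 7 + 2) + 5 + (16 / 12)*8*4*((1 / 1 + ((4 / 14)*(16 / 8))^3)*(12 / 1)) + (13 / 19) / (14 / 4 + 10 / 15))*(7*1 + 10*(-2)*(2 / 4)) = -2703225358 / 1466325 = -1843.54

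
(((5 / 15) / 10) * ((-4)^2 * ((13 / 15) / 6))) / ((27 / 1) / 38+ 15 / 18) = 247 / 4950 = 0.05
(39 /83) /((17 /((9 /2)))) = 351 /2822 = 0.12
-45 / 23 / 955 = -9 / 4393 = -0.00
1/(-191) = -1/191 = -0.01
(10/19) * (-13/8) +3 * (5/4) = 55/19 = 2.89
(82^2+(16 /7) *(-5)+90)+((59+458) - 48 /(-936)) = 7319.62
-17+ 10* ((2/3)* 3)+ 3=6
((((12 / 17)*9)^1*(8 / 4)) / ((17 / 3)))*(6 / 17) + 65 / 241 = 1.06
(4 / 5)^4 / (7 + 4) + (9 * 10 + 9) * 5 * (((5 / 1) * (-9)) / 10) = -30627613 / 13750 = -2227.46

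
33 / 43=0.77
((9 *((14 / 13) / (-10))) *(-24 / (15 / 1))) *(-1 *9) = -4536 / 325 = -13.96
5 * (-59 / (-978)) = 295 / 978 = 0.30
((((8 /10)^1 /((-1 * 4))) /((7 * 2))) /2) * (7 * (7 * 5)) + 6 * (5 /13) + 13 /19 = 1227 /988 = 1.24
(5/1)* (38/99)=190/99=1.92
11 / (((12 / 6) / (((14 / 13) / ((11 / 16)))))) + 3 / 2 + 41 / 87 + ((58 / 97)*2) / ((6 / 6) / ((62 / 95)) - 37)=565744293 / 53610154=10.55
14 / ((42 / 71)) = 71 / 3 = 23.67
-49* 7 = -343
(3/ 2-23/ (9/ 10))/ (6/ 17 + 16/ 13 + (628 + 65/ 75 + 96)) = -478465/ 14449098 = -0.03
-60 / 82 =-30 / 41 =-0.73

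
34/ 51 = 2/ 3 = 0.67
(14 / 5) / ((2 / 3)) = 21 / 5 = 4.20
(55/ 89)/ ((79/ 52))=2860/ 7031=0.41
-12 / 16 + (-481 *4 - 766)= -10763 / 4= -2690.75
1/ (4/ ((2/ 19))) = 0.03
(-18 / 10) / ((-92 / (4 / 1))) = 0.08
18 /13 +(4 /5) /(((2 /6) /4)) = 714 /65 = 10.98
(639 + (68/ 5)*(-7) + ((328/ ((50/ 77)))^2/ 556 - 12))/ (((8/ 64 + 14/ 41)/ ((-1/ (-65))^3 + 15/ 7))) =993928871982448/ 218392890625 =4551.10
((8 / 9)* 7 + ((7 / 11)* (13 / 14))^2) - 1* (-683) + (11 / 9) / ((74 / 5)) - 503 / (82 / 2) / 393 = 689.62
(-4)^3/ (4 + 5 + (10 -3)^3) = -2/ 11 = -0.18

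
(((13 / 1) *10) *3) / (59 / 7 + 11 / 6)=16380 / 431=38.00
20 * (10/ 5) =40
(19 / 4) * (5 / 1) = 95 / 4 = 23.75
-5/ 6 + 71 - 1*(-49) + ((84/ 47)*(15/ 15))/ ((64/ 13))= 269659/ 2256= 119.53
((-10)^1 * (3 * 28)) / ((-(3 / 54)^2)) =272160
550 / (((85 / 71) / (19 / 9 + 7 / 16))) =1170.86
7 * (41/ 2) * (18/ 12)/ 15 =287/ 20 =14.35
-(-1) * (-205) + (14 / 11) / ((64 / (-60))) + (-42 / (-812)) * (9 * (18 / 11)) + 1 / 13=-6812841 / 33176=-205.35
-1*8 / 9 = -8 / 9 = -0.89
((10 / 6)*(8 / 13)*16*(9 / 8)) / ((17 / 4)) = 960 / 221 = 4.34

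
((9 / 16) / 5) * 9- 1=1 / 80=0.01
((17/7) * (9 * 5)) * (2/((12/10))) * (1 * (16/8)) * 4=1457.14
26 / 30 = 13 / 15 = 0.87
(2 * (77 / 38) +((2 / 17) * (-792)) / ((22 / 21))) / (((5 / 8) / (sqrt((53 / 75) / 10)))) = -109676 * sqrt(1590) / 121125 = -36.11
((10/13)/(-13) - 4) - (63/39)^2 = -1127/169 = -6.67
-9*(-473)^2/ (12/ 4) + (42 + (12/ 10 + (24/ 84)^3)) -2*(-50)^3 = -421143.78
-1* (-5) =5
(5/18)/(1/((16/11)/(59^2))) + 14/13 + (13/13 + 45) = 210907348/4480047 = 47.08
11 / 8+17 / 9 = 235 / 72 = 3.26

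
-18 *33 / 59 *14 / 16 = -2079 / 236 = -8.81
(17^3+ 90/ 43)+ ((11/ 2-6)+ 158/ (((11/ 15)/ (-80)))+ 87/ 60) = -116550233/ 9460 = -12320.32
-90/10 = -9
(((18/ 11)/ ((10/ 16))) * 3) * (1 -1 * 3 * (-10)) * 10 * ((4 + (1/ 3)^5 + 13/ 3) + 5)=3215072/ 99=32475.47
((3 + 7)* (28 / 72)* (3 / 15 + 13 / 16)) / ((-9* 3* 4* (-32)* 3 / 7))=0.00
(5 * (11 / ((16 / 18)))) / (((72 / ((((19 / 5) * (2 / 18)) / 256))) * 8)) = 209 / 1179648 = 0.00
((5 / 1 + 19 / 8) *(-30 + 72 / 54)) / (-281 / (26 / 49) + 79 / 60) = 0.40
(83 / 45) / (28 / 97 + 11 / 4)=32204 / 53055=0.61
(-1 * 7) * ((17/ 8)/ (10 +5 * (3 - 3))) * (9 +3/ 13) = -357/ 26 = -13.73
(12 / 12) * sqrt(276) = 2 * sqrt(69) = 16.61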